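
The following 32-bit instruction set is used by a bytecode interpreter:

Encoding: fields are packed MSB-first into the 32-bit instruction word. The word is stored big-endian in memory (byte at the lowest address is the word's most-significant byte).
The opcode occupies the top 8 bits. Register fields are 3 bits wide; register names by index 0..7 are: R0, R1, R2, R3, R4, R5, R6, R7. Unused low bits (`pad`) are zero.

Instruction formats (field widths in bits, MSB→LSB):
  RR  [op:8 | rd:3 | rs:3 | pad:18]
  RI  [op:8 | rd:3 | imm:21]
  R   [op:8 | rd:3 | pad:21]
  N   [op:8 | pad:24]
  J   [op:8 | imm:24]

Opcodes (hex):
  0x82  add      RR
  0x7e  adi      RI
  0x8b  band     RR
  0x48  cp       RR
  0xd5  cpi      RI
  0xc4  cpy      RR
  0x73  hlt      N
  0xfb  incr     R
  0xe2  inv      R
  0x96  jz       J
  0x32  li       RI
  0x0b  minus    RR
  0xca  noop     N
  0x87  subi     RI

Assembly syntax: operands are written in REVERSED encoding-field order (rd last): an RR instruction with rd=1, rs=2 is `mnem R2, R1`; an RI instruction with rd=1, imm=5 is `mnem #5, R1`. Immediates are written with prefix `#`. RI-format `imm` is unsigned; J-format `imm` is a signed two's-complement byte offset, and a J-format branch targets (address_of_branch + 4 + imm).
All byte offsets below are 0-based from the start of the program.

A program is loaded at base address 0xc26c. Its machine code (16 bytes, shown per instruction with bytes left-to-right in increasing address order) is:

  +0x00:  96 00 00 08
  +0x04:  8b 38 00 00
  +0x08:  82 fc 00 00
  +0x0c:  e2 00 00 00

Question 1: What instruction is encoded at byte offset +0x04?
band R6, R1

[04] 8b 38 00 00 → 0x8b380000
  top 8b → 0x8b → band [RR]
  rd@[23:21]=0x1 ⇒ R1
  rs@[20:18]=0x6 ⇒ R6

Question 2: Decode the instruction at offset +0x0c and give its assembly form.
inv R0

+0x0c: e2 00 00 00 ⇒ word 0xe2000000 (big)
  op=0xe2000000>>24=0xe2 ⇒ inv (R)
  rd: (w>>21)&0x7=0x0 → R0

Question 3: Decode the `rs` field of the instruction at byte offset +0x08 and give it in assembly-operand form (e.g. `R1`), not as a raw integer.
R7

@+08  big-endian(82 fc 00 00) = 0x82fc0000
  opcode bits[31:24]=0x82: add/RR
  rd: (w>>21)&0x7=0x7 → R7
  rs: (w>>18)&0x7=0x7 → R7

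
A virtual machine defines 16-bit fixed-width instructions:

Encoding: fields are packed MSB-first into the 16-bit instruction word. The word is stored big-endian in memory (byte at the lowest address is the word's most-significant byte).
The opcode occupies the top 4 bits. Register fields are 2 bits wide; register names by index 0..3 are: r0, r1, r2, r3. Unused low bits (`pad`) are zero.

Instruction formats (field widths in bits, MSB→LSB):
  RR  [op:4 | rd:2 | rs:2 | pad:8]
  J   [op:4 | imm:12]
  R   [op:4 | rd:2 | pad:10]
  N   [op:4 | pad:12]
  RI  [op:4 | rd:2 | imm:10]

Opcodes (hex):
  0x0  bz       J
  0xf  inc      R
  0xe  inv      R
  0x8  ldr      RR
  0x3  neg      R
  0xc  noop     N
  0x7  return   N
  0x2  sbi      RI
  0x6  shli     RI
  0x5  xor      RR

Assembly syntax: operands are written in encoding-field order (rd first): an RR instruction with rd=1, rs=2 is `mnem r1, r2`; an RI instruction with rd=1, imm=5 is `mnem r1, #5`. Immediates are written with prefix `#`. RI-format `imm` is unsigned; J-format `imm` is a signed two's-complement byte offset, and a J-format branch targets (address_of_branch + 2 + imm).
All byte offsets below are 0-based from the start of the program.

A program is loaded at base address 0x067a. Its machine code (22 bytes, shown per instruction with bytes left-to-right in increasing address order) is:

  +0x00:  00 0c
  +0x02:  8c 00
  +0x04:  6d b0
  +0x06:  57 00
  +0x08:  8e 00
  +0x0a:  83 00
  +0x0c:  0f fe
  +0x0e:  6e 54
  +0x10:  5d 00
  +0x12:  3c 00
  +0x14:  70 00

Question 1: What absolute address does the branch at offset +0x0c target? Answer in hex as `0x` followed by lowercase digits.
off 0x0c: read 0f fe as big → 0x0ffe
  op=0x0ffe>>12=0x0 ⇒ bz (J)
  imm@[11:0]=0xffe (s12→-2) ⇒ #-2
  target = base 0x067a + off 0x0c + 2 + imm -2 = 0x0686

0x0686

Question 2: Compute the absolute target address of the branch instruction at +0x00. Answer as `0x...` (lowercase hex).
[00] 00 0c → 0x000c
  op=0x000c>>12=0x0 ⇒ bz (J)
  imm@[11:0]=0xc ⇒ #12
  target = base 0x067a + off 0x00 + 2 + imm 12 = 0x0688

0x0688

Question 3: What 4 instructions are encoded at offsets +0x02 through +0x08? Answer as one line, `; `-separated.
off 0x02: read 8c 00 as big → 0x8c00
  opcode bits[15:12]=0x8: ldr/RR
  rd@[11:10]=0x3 ⇒ r3
  rs@[9:8]=0x0 ⇒ r0
off 0x04: read 6d b0 as big → 0x6db0
  opcode bits[15:12]=0x6: shli/RI
  rd@[11:10]=0x3 ⇒ r3
  imm@[9:0]=0x1b0 ⇒ #432
off 0x06: read 57 00 as big → 0x5700
  opcode bits[15:12]=0x5: xor/RR
  rd@[11:10]=0x1 ⇒ r1
  rs@[9:8]=0x3 ⇒ r3
off 0x08: read 8e 00 as big → 0x8e00
  opcode bits[15:12]=0x8: ldr/RR
  rd@[11:10]=0x3 ⇒ r3
  rs@[9:8]=0x2 ⇒ r2

ldr r3, r0; shli r3, #432; xor r1, r3; ldr r3, r2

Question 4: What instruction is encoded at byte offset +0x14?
@+14  big-endian(70 00) = 0x7000
  op=0x7000>>12=0x7 ⇒ return (N)

return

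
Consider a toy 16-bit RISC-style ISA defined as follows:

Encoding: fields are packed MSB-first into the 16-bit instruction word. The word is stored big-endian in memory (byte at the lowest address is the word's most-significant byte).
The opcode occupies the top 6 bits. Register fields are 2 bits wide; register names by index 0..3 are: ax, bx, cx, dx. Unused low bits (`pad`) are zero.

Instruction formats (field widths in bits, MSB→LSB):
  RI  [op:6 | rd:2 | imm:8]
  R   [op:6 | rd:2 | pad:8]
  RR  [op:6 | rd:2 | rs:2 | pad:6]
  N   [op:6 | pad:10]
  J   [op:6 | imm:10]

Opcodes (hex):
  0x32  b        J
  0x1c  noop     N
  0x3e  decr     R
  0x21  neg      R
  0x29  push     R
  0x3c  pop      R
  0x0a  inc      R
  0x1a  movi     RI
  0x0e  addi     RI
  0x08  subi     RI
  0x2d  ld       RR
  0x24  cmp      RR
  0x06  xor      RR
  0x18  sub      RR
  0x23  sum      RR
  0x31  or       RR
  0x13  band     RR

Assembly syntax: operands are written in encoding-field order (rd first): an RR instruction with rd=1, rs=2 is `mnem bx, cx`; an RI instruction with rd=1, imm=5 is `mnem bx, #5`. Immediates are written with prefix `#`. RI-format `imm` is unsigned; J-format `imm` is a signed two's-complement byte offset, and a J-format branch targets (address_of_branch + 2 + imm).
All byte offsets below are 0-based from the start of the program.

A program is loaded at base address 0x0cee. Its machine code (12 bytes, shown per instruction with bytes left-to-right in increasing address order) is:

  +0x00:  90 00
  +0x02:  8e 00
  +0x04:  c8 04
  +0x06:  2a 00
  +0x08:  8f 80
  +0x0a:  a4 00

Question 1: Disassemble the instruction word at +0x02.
sum cx, ax

@+02  big-endian(8e 00) = 0x8e00
  opcode bits[15:10]=0x23: sum/RR
  rd: (w>>8)&0x3=0x2 → cx
  rs: (w>>6)&0x3=0x0 → ax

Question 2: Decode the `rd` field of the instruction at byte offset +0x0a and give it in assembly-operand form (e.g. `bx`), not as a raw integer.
+0x0a: a4 00 ⇒ word 0xa400 (big)
  opcode bits[15:10]=0x29: push/R
  rd@[9:8]=0x0 ⇒ ax

ax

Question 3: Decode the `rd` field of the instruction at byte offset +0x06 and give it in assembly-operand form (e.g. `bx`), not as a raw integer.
[06] 2a 00 → 0x2a00
  op=0x2a00>>10=0xa ⇒ inc (R)
  rd: (w>>8)&0x3=0x2 → cx

cx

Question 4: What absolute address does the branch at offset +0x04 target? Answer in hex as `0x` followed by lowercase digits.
[04] c8 04 → 0xc804
  opcode bits[15:10]=0x32: b/J
  imm: (w>>0)&0x3ff=0x4 → #4
  target = base 0x0cee + off 0x04 + 2 + imm 4 = 0x0cf8

0x0cf8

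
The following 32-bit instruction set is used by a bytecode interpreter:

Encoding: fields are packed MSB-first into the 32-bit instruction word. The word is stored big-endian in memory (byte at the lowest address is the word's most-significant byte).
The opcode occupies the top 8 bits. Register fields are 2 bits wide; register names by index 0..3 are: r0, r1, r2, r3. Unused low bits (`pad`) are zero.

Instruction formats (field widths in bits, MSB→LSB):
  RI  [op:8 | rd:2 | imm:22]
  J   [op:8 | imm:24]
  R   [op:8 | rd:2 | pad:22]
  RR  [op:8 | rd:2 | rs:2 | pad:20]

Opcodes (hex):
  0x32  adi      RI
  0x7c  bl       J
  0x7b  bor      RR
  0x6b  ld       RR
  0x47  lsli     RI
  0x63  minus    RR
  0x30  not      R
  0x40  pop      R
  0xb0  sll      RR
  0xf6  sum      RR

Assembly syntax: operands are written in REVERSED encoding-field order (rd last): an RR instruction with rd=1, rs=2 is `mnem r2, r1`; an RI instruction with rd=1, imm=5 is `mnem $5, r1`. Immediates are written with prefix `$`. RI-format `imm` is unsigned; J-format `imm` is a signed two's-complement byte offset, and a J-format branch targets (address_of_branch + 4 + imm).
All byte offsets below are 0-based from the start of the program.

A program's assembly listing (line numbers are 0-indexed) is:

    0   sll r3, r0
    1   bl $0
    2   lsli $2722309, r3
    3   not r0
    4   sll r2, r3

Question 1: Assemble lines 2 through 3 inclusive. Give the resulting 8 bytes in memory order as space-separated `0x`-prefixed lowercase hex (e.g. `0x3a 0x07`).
0x47 0xe9 0x8a 0x05 0x30 0x00 0x00 0x00

line 2 (lsli): pack op=0x47:8|rd=3:2|imm=2722309:22 = 0x47e98a05; big→ 47 e9 8a 05
line 3 (not): pack op=0x30:8|rd=0:2|pad=0:22 = 0x30000000; big→ 30 00 00 00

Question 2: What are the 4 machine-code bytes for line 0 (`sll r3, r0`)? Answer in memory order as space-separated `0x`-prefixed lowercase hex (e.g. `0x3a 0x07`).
0. sll fields op=0xb0:8|rd=0:2|rs=3:2|pad=0:20 → word b0300000h → b0 30 00 00

0xb0 0x30 0x00 0x00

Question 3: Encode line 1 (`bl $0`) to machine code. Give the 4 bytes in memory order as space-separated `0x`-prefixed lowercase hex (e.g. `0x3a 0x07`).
line 1 (bl): pack op=0x7c:8|imm=0:24 = 0x7c000000; big→ 7c 00 00 00

0x7c 0x00 0x00 0x00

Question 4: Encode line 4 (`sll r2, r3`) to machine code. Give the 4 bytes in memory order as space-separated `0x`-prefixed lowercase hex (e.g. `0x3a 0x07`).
0xb0 0xe0 0x00 0x00

L4: sll op=0xb0:8|rd=3:2|rs=2:2|pad=0:20 ⇒ 0xb0e00000 ⇒ big b0 e0 00 00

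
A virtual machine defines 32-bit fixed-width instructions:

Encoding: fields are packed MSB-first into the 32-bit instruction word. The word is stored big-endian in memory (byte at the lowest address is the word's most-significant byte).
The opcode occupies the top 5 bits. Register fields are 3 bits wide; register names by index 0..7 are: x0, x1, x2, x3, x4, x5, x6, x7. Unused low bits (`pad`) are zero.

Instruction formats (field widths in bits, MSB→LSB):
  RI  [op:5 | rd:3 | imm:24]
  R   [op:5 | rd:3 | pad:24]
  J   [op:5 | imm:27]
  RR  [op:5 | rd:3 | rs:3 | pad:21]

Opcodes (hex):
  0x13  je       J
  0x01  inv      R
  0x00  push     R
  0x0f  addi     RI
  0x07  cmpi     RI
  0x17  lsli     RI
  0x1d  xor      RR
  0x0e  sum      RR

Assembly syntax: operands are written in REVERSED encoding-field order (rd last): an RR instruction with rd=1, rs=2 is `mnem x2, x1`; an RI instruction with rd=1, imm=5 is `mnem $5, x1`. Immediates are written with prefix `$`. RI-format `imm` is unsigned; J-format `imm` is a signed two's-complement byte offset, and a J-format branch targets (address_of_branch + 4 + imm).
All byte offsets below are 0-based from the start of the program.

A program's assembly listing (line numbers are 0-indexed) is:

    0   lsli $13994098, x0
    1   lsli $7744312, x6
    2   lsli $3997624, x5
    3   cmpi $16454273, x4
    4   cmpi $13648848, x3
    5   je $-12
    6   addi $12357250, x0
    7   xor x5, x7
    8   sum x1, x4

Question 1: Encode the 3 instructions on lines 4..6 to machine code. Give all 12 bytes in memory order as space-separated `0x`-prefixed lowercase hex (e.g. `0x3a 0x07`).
4. cmpi fields op=0x7:5|rd=3:3|imm=13648848:24 → word 3bd043d0h → 3b d0 43 d0
5. je fields op=0x13:5|imm=-12:27 → word 9ffffff4h → 9f ff ff f4
6. addi fields op=0xf:5|rd=0:3|imm=12357250:24 → word 78bc8e82h → 78 bc 8e 82

0x3b 0xd0 0x43 0xd0 0x9f 0xff 0xff 0xf4 0x78 0xbc 0x8e 0x82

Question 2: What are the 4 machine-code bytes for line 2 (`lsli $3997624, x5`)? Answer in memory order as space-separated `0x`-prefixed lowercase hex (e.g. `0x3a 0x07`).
0xbd 0x3c 0xff 0xb8

line 2 (lsli): pack op=0x17:5|rd=5:3|imm=3997624:24 = 0xbd3cffb8; big→ bd 3c ff b8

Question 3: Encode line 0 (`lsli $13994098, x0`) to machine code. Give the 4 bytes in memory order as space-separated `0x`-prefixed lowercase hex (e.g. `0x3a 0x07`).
0. lsli fields op=0x17:5|rd=0:3|imm=13994098:24 → word b8d58872h → b8 d5 88 72

0xb8 0xd5 0x88 0x72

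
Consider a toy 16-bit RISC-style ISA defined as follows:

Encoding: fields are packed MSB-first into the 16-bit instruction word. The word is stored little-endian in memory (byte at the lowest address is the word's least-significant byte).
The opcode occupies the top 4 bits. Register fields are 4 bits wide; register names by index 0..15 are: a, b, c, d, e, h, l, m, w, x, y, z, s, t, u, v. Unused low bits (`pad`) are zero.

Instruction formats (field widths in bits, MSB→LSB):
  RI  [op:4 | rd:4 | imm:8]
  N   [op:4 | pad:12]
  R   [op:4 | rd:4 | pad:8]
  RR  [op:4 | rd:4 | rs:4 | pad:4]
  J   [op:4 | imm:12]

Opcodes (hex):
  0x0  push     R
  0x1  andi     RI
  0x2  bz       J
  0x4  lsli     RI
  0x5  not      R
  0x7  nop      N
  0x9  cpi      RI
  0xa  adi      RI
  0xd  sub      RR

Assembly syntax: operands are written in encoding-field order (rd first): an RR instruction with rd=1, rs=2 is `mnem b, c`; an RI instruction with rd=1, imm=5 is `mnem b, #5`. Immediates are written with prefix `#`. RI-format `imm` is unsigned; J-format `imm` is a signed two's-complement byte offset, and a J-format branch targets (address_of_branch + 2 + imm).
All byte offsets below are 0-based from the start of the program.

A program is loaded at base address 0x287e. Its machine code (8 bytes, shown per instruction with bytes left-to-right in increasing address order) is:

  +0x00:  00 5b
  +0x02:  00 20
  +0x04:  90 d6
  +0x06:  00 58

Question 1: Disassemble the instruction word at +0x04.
sub l, x

[04] 90 d6 → 0xd690
  opcode bits[15:12]=0xd: sub/RR
  rd@[11:8]=0x6 ⇒ l
  rs@[7:4]=0x9 ⇒ x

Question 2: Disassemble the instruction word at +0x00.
off 0x00: read 00 5b as little → 0x5b00
  opcode bits[15:12]=0x5: not/R
  [11:8] rd=11 = z

not z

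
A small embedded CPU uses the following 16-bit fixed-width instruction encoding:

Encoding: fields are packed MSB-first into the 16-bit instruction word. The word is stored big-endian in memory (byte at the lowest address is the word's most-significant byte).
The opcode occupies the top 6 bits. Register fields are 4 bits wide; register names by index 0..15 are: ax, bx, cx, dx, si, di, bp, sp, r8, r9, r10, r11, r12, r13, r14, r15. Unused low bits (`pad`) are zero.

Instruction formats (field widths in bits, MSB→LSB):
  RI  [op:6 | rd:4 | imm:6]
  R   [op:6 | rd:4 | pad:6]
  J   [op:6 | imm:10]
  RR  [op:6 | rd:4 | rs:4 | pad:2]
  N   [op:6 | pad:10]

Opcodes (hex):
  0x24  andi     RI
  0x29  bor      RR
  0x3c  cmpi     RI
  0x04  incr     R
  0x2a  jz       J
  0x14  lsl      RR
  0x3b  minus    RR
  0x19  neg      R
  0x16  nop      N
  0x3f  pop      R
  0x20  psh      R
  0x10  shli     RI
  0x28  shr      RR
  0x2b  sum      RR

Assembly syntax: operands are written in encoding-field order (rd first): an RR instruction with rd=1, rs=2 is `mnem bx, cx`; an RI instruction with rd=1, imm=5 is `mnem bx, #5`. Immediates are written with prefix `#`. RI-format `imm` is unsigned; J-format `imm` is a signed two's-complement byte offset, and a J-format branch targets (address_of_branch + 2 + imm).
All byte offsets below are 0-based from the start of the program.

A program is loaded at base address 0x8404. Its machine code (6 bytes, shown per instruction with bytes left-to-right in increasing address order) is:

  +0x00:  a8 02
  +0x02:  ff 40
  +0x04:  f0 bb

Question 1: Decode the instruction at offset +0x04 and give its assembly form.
[04] f0 bb → 0xf0bb
  top 6b → 0x3c → cmpi [RI]
  rd@[9:6]=0x2 ⇒ cx
  imm@[5:0]=0x3b ⇒ #59

cmpi cx, #59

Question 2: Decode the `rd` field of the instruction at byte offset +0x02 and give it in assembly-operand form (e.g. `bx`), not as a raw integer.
r13

+0x02: ff 40 ⇒ word 0xff40 (big)
  top 6b → 0x3f → pop [R]
  rd@[9:6]=0xd ⇒ r13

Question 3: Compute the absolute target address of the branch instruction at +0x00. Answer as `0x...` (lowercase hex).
0x8408

@+00  big-endian(a8 02) = 0xa802
  op=0xa802>>10=0x2a ⇒ jz (J)
  imm: (w>>0)&0x3ff=0x2 → #2
  target = base 0x8404 + off 0x00 + 2 + imm 2 = 0x8408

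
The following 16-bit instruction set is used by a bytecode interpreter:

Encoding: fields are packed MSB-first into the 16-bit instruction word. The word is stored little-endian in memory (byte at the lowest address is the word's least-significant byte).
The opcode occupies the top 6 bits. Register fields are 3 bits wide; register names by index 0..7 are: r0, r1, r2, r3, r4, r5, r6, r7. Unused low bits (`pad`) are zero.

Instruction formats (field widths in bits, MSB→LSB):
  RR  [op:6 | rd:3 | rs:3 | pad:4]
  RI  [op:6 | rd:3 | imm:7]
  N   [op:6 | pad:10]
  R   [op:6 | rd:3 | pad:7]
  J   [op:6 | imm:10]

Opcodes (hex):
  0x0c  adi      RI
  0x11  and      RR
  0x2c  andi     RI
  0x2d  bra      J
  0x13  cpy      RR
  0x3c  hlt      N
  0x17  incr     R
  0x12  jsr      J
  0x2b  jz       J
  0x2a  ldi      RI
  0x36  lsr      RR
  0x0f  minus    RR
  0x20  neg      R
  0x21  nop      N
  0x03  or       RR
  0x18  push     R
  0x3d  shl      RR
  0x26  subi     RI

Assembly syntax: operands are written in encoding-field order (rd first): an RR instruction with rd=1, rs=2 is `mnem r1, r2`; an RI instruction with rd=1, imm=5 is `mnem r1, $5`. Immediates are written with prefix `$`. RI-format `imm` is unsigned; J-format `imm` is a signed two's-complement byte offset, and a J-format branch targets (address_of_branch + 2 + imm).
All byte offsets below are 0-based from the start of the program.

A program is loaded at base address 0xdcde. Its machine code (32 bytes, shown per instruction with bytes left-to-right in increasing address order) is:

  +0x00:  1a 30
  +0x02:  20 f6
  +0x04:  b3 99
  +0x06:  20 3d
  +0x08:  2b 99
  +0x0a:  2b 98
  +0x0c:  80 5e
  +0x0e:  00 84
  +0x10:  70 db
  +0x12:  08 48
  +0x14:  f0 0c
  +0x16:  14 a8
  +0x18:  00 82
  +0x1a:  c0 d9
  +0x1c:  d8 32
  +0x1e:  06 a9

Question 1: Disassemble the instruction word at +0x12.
jsr $8

off 0x12: read 08 48 as little → 0x4808
  opcode bits[15:10]=0x12: jsr/J
  imm: (w>>0)&0x3ff=0x8 → $8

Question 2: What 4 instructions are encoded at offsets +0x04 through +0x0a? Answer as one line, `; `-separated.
subi r3, $51; minus r2, r2; subi r2, $43; subi r0, $43

off 0x04: read b3 99 as little → 0x99b3
  op=0x99b3>>10=0x26 ⇒ subi (RI)
  rd@[9:7]=0x3 ⇒ r3
  imm@[6:0]=0x33 ⇒ $51
off 0x06: read 20 3d as little → 0x3d20
  op=0x3d20>>10=0xf ⇒ minus (RR)
  rd@[9:7]=0x2 ⇒ r2
  rs@[6:4]=0x2 ⇒ r2
off 0x08: read 2b 99 as little → 0x992b
  op=0x992b>>10=0x26 ⇒ subi (RI)
  rd@[9:7]=0x2 ⇒ r2
  imm@[6:0]=0x2b ⇒ $43
off 0x0a: read 2b 98 as little → 0x982b
  op=0x982b>>10=0x26 ⇒ subi (RI)
  rd@[9:7]=0x0 ⇒ r0
  imm@[6:0]=0x2b ⇒ $43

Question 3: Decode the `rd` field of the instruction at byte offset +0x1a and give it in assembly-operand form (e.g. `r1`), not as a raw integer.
off 0x1a: read c0 d9 as little → 0xd9c0
  op=0xd9c0>>10=0x36 ⇒ lsr (RR)
  rd: (w>>7)&0x7=0x3 → r3
  rs: (w>>4)&0x7=0x4 → r4

r3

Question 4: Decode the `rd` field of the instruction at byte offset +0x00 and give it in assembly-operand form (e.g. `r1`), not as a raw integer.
[00] 1a 30 → 0x301a
  top 6b → 0xc → adi [RI]
  rd: (w>>7)&0x7=0x0 → r0
  imm: (w>>0)&0x7f=0x1a → $26

r0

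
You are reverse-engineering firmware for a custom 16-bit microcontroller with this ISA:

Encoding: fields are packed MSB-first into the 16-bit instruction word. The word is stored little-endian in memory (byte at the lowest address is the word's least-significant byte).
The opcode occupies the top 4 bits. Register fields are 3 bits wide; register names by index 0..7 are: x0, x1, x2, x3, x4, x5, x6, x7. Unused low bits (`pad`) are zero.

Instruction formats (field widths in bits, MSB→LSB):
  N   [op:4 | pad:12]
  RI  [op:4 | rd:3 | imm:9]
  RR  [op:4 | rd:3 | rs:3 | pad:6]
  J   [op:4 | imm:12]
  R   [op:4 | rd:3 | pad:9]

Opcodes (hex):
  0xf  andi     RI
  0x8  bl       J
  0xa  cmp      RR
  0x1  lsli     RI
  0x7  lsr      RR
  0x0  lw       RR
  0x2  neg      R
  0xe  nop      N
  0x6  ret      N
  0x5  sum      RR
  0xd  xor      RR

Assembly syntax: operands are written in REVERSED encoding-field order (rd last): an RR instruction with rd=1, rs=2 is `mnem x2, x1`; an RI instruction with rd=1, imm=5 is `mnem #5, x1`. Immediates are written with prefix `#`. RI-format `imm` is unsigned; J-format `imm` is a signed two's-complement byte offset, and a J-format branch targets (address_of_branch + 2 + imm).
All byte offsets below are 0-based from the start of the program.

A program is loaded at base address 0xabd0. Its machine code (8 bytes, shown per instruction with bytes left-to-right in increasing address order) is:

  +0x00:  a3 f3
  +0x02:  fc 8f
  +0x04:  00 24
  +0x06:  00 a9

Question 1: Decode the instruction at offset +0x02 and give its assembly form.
bl #-4

off 0x02: read fc 8f as little → 0x8ffc
  op=0x8ffc>>12=0x8 ⇒ bl (J)
  imm: (w>>0)&0xfff=0xffc (s12→-4) → #-4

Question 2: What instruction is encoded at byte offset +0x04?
+0x04: 00 24 ⇒ word 0x2400 (little)
  top 4b → 0x2 → neg [R]
  rd@[11:9]=0x2 ⇒ x2

neg x2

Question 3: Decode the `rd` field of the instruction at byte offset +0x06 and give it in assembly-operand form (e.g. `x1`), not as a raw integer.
[06] 00 a9 → 0xa900
  op=0xa900>>12=0xa ⇒ cmp (RR)
  [11:9] rd=4 = x4
  [8:6] rs=4 = x4

x4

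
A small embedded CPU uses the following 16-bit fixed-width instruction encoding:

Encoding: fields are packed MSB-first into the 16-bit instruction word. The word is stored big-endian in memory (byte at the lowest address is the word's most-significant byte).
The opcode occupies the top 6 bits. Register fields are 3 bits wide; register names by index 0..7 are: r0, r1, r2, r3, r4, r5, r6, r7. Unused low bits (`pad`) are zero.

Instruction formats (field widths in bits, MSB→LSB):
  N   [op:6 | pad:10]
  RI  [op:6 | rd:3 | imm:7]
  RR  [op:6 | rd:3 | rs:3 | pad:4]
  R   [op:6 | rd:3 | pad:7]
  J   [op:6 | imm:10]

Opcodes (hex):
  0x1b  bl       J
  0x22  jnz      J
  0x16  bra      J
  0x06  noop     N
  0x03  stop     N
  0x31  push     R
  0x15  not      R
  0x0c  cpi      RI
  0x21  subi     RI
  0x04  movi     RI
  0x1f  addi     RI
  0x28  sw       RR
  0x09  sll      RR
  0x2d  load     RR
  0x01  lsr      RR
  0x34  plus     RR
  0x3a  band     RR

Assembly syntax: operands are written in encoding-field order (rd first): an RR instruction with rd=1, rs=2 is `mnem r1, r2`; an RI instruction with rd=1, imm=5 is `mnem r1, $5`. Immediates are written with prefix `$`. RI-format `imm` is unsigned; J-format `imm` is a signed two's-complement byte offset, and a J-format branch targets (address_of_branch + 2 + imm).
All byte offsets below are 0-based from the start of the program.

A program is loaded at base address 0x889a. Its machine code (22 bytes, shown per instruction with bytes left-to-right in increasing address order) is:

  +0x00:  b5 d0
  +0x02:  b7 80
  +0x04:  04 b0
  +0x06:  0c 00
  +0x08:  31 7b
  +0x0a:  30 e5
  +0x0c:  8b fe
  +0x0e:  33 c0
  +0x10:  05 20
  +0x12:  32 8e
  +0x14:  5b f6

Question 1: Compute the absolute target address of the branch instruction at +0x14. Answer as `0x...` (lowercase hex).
[14] 5b f6 → 0x5bf6
  opcode bits[15:10]=0x16: bra/J
  imm@[9:0]=0x3f6 (s10→-10) ⇒ $-10
  target = base 0x889a + off 0x14 + 2 + imm -10 = 0x88a6

0x88a6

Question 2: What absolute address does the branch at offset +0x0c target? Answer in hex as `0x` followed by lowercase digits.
0x88a6

@+0c  big-endian(8b fe) = 0x8bfe
  top 6b → 0x22 → jnz [J]
  [9:0] imm=1022 (s10→-2) = $-2
  target = base 0x889a + off 0x0c + 2 + imm -2 = 0x88a6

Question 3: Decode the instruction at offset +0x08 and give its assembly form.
cpi r2, $123

@+08  big-endian(31 7b) = 0x317b
  opcode bits[15:10]=0xc: cpi/RI
  rd: (w>>7)&0x7=0x2 → r2
  imm: (w>>0)&0x7f=0x7b → $123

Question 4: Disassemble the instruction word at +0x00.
load r3, r5

off 0x00: read b5 d0 as big → 0xb5d0
  opcode bits[15:10]=0x2d: load/RR
  [9:7] rd=3 = r3
  [6:4] rs=5 = r5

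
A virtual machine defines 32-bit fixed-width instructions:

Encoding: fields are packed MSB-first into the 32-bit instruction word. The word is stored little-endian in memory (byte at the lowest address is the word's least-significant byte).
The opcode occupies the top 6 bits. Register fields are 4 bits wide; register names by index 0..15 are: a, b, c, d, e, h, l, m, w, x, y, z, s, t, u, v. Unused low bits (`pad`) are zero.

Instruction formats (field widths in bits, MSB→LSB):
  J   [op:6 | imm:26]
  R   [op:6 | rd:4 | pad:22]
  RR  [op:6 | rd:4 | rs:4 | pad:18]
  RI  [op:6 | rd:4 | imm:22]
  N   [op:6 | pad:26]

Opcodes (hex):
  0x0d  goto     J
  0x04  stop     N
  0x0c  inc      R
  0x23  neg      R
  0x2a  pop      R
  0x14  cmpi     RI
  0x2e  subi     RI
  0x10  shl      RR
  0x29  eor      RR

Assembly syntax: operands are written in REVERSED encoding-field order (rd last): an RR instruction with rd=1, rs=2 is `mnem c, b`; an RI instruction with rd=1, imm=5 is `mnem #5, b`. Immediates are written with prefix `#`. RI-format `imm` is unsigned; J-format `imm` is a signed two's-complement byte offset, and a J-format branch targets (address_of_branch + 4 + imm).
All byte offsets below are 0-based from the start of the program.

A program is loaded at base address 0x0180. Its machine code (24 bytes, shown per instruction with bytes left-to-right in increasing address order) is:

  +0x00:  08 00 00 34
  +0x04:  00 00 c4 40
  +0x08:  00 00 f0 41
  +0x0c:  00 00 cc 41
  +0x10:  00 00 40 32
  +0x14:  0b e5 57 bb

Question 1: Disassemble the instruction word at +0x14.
+0x14: 0b e5 57 bb ⇒ word 0xbb57e50b (little)
  top 6b → 0x2e → subi [RI]
  [25:22] rd=13 = t
  [21:0] imm=1565963 = #1565963

subi #1565963, t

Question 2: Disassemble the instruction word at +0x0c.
off 0x0c: read 00 00 cc 41 as little → 0x41cc0000
  opcode bits[31:26]=0x10: shl/RR
  rd@[25:22]=0x7 ⇒ m
  rs@[21:18]=0x3 ⇒ d

shl d, m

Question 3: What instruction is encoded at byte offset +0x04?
shl b, d

@+04  little-endian(00 00 c4 40) = 0x40c40000
  op=0x40c40000>>26=0x10 ⇒ shl (RR)
  rd@[25:22]=0x3 ⇒ d
  rs@[21:18]=0x1 ⇒ b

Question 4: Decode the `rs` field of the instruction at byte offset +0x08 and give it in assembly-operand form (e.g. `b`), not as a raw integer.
+0x08: 00 00 f0 41 ⇒ word 0x41f00000 (little)
  op=0x41f00000>>26=0x10 ⇒ shl (RR)
  [25:22] rd=7 = m
  [21:18] rs=12 = s

s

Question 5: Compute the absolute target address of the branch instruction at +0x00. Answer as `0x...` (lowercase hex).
0x018c

off 0x00: read 08 00 00 34 as little → 0x34000008
  op=0x34000008>>26=0xd ⇒ goto (J)
  imm: (w>>0)&0x3ffffff=0x8 → #8
  target = base 0x0180 + off 0x00 + 4 + imm 8 = 0x018c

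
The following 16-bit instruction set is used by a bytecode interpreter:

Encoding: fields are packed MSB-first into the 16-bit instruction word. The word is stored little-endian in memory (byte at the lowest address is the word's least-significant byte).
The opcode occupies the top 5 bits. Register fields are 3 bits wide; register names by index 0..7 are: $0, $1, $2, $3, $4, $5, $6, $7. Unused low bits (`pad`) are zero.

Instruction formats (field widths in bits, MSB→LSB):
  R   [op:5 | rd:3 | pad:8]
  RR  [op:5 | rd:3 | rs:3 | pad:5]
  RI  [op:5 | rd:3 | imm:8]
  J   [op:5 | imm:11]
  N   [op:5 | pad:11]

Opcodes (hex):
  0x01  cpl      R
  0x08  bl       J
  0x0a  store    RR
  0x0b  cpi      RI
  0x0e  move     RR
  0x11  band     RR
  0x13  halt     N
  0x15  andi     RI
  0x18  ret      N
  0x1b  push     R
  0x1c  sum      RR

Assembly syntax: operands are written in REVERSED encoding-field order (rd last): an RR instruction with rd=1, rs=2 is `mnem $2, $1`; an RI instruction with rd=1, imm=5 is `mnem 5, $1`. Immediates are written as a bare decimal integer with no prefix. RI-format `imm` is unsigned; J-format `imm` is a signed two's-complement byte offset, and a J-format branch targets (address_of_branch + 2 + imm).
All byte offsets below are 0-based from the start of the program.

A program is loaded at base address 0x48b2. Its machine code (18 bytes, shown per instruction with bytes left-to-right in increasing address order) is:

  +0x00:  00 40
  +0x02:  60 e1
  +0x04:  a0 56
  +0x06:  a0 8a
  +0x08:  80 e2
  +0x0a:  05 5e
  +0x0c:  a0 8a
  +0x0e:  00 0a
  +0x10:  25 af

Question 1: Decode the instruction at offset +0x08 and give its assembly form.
sum $4, $2

+0x08: 80 e2 ⇒ word 0xe280 (little)
  op=0xe280>>11=0x1c ⇒ sum (RR)
  rd@[10:8]=0x2 ⇒ $2
  rs@[7:5]=0x4 ⇒ $4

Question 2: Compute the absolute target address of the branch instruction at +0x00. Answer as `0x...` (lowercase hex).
0x48b4

@+00  little-endian(00 40) = 0x4000
  op=0x4000>>11=0x8 ⇒ bl (J)
  imm@[10:0]=0x0 ⇒ 0
  target = base 0x48b2 + off 0x00 + 2 + imm 0 = 0x48b4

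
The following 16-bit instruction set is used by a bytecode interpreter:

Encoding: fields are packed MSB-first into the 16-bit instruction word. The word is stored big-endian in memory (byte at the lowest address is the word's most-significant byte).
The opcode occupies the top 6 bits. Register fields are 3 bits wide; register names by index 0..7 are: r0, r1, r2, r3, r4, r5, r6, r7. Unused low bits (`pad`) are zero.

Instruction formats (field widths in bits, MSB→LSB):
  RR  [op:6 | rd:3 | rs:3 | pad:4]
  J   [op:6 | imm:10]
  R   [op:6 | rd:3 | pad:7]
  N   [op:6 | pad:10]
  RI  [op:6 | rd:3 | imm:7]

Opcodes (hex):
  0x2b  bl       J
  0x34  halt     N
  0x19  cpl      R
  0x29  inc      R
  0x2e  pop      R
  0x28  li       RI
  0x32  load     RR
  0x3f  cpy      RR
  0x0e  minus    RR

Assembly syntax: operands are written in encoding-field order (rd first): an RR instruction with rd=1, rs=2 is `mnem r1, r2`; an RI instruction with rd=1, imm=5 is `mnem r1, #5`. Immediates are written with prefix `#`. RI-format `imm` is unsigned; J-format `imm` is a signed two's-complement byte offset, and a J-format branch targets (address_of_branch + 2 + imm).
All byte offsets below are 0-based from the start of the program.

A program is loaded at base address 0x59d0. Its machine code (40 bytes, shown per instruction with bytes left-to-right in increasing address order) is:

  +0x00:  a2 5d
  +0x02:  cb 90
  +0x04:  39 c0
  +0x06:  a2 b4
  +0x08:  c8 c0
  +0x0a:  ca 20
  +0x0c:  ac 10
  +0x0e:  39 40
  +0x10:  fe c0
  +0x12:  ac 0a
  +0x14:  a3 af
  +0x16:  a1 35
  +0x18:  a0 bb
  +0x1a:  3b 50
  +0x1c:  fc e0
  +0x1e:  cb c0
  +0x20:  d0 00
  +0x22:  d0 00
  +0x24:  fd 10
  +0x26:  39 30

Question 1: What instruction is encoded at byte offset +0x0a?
@+0a  big-endian(ca 20) = 0xca20
  op=0xca20>>10=0x32 ⇒ load (RR)
  rd: (w>>7)&0x7=0x4 → r4
  rs: (w>>4)&0x7=0x2 → r2

load r4, r2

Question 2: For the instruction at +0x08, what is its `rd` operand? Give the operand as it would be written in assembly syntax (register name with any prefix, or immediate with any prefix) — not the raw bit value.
+0x08: c8 c0 ⇒ word 0xc8c0 (big)
  top 6b → 0x32 → load [RR]
  rd: (w>>7)&0x7=0x1 → r1
  rs: (w>>4)&0x7=0x4 → r4

r1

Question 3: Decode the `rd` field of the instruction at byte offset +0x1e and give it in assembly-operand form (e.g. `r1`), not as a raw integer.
[1e] cb c0 → 0xcbc0
  top 6b → 0x32 → load [RR]
  rd@[9:7]=0x7 ⇒ r7
  rs@[6:4]=0x4 ⇒ r4

r7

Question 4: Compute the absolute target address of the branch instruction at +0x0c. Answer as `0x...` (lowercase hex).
0x59ee

@+0c  big-endian(ac 10) = 0xac10
  op=0xac10>>10=0x2b ⇒ bl (J)
  [9:0] imm=16 = #16
  target = base 0x59d0 + off 0x0c + 2 + imm 16 = 0x59ee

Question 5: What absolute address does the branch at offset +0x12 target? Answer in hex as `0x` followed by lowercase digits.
off 0x12: read ac 0a as big → 0xac0a
  opcode bits[15:10]=0x2b: bl/J
  [9:0] imm=10 = #10
  target = base 0x59d0 + off 0x12 + 2 + imm 10 = 0x59ee

0x59ee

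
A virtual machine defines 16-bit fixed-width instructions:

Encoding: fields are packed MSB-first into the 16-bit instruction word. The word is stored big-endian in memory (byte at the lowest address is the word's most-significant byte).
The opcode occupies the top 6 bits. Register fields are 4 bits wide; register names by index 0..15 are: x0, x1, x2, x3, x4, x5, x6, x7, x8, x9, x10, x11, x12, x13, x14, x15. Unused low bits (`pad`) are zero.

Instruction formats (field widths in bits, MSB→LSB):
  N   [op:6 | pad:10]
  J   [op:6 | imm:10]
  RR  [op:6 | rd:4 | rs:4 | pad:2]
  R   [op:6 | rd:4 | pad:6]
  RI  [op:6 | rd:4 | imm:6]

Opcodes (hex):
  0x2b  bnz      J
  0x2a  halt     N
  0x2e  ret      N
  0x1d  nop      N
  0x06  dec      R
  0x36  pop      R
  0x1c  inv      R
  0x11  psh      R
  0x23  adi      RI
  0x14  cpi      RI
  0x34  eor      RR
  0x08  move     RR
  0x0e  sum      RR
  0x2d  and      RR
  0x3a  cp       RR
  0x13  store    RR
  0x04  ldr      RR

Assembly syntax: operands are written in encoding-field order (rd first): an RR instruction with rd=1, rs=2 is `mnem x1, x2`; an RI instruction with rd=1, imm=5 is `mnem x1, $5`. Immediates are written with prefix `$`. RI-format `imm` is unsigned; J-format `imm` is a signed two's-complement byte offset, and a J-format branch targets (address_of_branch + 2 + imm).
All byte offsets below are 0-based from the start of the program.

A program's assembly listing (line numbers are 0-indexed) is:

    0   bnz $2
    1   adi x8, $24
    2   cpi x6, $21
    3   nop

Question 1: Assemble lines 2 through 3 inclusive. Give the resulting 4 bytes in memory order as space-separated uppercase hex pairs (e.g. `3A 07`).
line 2 (cpi): pack op=0x14:6|rd=6:4|imm=21:6 = 0x5195; big→ 51 95
line 3 (nop): pack op=0x1d:6|pad=0:10 = 0x7400; big→ 74 00

51 95 74 00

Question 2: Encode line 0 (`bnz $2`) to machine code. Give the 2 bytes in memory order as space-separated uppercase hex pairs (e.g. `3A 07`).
line 0 (bnz): pack op=0x2b:6|imm=2:10 = 0xac02; big→ ac 02

AC 02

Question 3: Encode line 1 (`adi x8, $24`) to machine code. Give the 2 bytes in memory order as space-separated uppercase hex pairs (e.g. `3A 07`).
line 1 (adi): pack op=0x23:6|rd=8:4|imm=24:6 = 0x8e18; big→ 8e 18

8E 18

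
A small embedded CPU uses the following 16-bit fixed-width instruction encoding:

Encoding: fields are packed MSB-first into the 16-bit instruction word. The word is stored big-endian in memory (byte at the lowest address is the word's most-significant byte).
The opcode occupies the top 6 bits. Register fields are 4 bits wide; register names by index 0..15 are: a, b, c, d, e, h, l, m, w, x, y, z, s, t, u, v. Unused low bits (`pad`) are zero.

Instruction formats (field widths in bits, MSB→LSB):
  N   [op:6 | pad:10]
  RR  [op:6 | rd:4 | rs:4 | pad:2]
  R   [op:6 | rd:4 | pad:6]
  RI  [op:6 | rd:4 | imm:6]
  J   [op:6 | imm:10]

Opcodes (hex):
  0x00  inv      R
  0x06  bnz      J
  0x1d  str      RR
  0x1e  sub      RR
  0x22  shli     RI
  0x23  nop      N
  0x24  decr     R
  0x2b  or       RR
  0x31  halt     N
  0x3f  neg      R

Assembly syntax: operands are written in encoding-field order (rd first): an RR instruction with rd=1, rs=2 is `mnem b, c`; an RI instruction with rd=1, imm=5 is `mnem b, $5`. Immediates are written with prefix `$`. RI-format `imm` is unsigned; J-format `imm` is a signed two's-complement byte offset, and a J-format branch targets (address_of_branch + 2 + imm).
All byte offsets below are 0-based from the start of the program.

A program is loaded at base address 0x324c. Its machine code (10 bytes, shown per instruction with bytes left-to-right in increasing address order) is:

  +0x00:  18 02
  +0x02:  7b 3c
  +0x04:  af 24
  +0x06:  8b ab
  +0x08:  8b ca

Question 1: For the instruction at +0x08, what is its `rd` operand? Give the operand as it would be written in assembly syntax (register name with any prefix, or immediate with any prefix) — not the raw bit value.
@+08  big-endian(8b ca) = 0x8bca
  opcode bits[15:10]=0x22: shli/RI
  rd@[9:6]=0xf ⇒ v
  imm@[5:0]=0xa ⇒ $10

v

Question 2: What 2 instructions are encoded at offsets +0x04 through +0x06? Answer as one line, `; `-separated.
[04] af 24 → 0xaf24
  opcode bits[15:10]=0x2b: or/RR
  rd@[9:6]=0xc ⇒ s
  rs@[5:2]=0x9 ⇒ x
[06] 8b ab → 0x8bab
  opcode bits[15:10]=0x22: shli/RI
  rd@[9:6]=0xe ⇒ u
  imm@[5:0]=0x2b ⇒ $43

or s, x; shli u, $43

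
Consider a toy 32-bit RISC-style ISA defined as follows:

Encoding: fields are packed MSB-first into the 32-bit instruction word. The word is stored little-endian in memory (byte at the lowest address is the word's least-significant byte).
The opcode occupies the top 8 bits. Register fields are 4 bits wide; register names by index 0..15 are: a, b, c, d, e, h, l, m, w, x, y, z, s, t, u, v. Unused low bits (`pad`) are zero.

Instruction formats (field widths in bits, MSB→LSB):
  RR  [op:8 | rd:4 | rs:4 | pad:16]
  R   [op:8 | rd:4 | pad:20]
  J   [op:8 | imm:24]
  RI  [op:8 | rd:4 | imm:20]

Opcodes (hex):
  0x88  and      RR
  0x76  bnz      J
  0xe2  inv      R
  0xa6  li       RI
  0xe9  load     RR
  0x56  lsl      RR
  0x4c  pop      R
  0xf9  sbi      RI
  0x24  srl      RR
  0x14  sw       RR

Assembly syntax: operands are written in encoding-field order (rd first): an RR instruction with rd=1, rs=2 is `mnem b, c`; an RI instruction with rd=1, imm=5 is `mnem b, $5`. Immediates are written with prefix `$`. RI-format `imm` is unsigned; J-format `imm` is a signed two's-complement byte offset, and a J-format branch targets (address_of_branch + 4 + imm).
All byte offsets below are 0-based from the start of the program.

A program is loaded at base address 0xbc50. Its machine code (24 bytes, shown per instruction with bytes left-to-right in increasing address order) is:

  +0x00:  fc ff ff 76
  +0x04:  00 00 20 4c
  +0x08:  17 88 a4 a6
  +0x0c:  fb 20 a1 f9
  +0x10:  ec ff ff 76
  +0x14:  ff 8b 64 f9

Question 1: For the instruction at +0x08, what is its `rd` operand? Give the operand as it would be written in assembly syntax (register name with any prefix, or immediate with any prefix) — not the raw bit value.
y

off 0x08: read 17 88 a4 a6 as little → 0xa6a48817
  top 8b → 0xa6 → li [RI]
  rd@[23:20]=0xa ⇒ y
  imm@[19:0]=0x48817 ⇒ $296983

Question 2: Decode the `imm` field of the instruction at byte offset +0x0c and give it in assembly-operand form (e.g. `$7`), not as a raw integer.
@+0c  little-endian(fb 20 a1 f9) = 0xf9a120fb
  opcode bits[31:24]=0xf9: sbi/RI
  rd: (w>>20)&0xf=0xa → y
  imm: (w>>0)&0xfffff=0x120fb → $73979

$73979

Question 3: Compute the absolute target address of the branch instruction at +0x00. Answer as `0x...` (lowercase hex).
0xbc50

off 0x00: read fc ff ff 76 as little → 0x76fffffc
  top 8b → 0x76 → bnz [J]
  imm@[23:0]=0xfffffc (s24→-4) ⇒ $-4
  target = base 0xbc50 + off 0x00 + 4 + imm -4 = 0xbc50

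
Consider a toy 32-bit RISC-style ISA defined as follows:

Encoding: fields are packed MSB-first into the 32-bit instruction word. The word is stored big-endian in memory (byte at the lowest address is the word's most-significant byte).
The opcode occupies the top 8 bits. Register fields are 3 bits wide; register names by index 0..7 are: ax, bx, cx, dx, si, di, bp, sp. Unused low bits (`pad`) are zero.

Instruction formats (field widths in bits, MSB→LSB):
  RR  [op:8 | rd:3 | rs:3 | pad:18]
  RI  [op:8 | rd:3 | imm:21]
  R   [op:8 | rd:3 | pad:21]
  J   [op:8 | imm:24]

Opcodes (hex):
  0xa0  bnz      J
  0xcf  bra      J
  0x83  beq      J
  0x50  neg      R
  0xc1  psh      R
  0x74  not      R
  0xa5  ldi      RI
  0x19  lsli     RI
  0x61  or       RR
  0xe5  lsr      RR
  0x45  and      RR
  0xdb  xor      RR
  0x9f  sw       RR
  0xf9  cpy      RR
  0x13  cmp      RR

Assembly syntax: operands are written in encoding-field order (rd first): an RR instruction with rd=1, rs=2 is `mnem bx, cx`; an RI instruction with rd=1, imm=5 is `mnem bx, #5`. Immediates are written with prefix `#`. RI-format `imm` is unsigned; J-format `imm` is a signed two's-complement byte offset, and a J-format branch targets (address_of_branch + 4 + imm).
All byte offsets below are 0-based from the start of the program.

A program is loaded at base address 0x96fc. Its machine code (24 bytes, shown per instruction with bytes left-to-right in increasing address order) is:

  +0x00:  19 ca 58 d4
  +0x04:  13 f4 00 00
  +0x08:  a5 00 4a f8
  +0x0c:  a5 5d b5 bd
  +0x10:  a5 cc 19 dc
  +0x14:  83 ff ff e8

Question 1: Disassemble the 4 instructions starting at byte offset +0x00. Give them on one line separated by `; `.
[00] 19 ca 58 d4 → 0x19ca58d4
  opcode bits[31:24]=0x19: lsli/RI
  rd@[23:21]=0x6 ⇒ bp
  imm@[20:0]=0xa58d4 ⇒ #678100
[04] 13 f4 00 00 → 0x13f40000
  opcode bits[31:24]=0x13: cmp/RR
  rd@[23:21]=0x7 ⇒ sp
  rs@[20:18]=0x5 ⇒ di
[08] a5 00 4a f8 → 0xa5004af8
  opcode bits[31:24]=0xa5: ldi/RI
  rd@[23:21]=0x0 ⇒ ax
  imm@[20:0]=0x4af8 ⇒ #19192
[0c] a5 5d b5 bd → 0xa55db5bd
  opcode bits[31:24]=0xa5: ldi/RI
  rd@[23:21]=0x2 ⇒ cx
  imm@[20:0]=0x1db5bd ⇒ #1947069

lsli bp, #678100; cmp sp, di; ldi ax, #19192; ldi cx, #1947069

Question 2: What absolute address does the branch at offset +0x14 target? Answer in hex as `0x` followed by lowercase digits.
0x96fc

[14] 83 ff ff e8 → 0x83ffffe8
  op=0x83ffffe8>>24=0x83 ⇒ beq (J)
  imm: (w>>0)&0xffffff=0xffffe8 (s24→-24) → #-24
  target = base 0x96fc + off 0x14 + 4 + imm -24 = 0x96fc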